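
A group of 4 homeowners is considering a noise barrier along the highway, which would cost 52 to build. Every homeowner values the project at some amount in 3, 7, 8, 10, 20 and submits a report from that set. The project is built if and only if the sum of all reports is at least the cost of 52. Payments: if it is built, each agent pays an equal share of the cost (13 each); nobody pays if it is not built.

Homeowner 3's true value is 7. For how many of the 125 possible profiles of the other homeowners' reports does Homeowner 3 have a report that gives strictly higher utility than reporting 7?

Others report (7, 20, 20): truth gives -6; report 3 gives 0 > -6. Violating.
Others report (8, 20, 20): truth gives -6; report 3 gives 0 > -6. Violating.
Others report (20, 7, 20): truth gives -6; report 3 gives 0 > -6. Violating.
Others report (20, 8, 20): truth gives -6; report 3 gives 0 > -6. Violating.
Others report (3, 3, 3): truth gives 0; no alternative beats it.
Others report (3, 3, 7): truth gives 0; no alternative beats it.
(Checking all 125 profiles: 6 have a profitable deviation, 119 do not.)

6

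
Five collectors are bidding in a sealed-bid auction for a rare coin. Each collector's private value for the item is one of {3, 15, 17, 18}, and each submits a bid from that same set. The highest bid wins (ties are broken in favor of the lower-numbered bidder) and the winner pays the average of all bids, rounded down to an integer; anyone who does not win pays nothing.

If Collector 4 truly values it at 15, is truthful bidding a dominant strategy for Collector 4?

No

Consider the case where Collector 1 bids 3, Collector 2 bids 3, Collector 3 bids 3 and Collector 5 bids 17.
Truthful bid 15: loses, pays 0, utility 0.
Bid 17 instead: wins, pays 8, utility 15 - 8 = 7.
Since 7 > 0, bidding 17 is strictly better here, so truthful bidding is not dominant.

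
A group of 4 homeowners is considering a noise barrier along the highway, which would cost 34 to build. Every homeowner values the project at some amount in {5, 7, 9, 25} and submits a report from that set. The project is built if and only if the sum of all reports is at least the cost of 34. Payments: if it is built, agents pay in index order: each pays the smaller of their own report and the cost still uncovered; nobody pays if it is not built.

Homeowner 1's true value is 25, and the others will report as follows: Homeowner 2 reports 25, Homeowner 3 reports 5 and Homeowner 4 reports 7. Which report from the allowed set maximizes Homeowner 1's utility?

5

Report 5: project built, pays 5, utility 25 - 5 = 20.
Report 7: project built, pays 7, utility 25 - 7 = 18.
Report 9: project built, pays 9, utility 25 - 9 = 16.
Report 25: project built, pays 25, utility 25 - 25 = 0.
The best choice is 5 with utility 20.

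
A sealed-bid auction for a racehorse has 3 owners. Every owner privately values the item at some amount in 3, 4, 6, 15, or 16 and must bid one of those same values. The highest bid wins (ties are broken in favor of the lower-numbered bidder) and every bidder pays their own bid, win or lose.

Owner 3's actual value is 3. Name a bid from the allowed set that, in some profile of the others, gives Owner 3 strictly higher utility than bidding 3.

4

Suppose Owner 1 bids 3 and Owner 2 bids 3.
Bid 3: loses but pays 3, utility -3.
Bid 4: wins, pays 4, utility 3 - 4 = -1.
So bidding 4 beats truth here (-1 > -3).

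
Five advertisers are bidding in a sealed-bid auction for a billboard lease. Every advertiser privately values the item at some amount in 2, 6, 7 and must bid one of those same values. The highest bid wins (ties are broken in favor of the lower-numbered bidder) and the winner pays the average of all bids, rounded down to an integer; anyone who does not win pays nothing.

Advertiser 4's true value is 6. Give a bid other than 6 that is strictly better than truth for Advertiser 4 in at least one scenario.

7

Suppose Advertiser 1 bids 2, Advertiser 2 bids 2, Advertiser 3 bids 2 and Advertiser 5 bids 7.
Bid 6: loses, pays 0, utility 0.
Bid 7: wins, pays 4, utility 6 - 4 = 2.
So bidding 7 beats truth here (2 > 0).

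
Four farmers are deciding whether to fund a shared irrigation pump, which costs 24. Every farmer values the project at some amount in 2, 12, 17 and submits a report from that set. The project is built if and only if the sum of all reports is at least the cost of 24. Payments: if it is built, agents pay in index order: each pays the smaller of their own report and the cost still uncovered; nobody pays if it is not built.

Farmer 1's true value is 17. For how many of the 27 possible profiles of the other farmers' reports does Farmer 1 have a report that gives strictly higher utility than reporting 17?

Others report (2, 2, 12): truth gives 0; report 12 gives 5 > 0. Violating.
Others report (2, 2, 17): truth gives 0; report 12 gives 5 > 0. Violating.
Others report (2, 12, 2): truth gives 0; report 12 gives 5 > 0. Violating.
Others report (2, 12, 12): truth gives 0; report 2 gives 15 > 0. Violating.
Others report (2, 2, 2): truth gives 0; no alternative beats it.
(Checking all 27 profiles: 26 have a profitable deviation, 1 does not.)

26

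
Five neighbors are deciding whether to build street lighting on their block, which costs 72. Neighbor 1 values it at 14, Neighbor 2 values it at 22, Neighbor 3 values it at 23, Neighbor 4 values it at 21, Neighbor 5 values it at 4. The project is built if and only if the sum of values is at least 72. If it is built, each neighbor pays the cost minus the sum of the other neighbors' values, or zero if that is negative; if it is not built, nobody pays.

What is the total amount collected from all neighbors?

Total value 84 ≥ cost 72, so it is built.
Neighbor 1: others sum to 70; max(0, 72 - 70) = 2.
Neighbor 2: others sum to 62; max(0, 72 - 62) = 10.
Neighbor 3: others sum to 61; max(0, 72 - 61) = 11.
Neighbor 4: others sum to 63; max(0, 72 - 63) = 9.
Neighbor 5: others sum to 80; max(0, 72 - 80) = 0.
Total collected = 2 + 10 + 11 + 9 + 0 = 32.

32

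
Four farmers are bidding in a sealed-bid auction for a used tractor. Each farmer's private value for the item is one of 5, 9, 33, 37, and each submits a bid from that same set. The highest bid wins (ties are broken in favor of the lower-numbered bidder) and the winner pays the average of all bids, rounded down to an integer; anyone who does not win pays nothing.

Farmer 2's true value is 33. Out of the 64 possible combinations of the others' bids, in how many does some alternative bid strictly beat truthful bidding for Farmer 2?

30

Others bid (5, 5, 5): truth gives 21; bid 9 gives 27 > 21. Violating.
Others bid (5, 5, 9): truth gives 20; bid 9 gives 26 > 20. Violating.
Others bid (5, 5, 37): truth gives 0; bid 37 gives 12 > 0. Violating.
Others bid (5, 9, 5): truth gives 20; bid 9 gives 26 > 20. Violating.
Others bid (5, 5, 33): truth gives 14; no alternative beats it.
Others bid (5, 9, 33): truth gives 13; no alternative beats it.
(Checking all 64 profiles: 30 have a profitable deviation, 34 do not.)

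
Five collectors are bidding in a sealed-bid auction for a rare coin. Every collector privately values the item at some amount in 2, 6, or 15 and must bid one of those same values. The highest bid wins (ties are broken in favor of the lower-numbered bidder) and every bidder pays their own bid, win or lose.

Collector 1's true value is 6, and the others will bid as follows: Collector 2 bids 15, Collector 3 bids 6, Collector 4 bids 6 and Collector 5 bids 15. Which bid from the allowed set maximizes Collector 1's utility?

Bid 2: loses but pays 2, utility -2.
Bid 6: loses but pays 6, utility -6.
Bid 15: wins, pays 15, utility 6 - 15 = -9.
The best choice is 2 with utility -2.

2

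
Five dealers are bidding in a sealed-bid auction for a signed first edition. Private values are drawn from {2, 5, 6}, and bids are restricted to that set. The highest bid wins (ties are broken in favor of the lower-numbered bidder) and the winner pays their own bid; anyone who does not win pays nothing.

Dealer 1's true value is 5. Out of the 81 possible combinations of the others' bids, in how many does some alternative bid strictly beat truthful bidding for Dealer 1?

1

Others bid (2, 2, 2, 2): truth gives 0; bid 2 gives 3 > 0. Violating.
Others bid (2, 2, 2, 5): truth gives 0; no alternative beats it.
Others bid (2, 2, 2, 6): truth gives 0; no alternative beats it.
(Checking all 81 profiles: 1 has a profitable deviation, 80 do not.)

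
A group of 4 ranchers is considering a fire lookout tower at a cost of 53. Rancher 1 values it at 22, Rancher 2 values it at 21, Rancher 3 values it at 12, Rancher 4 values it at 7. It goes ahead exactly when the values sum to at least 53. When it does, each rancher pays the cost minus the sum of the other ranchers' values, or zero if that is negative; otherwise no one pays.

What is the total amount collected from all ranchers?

Total value 62 ≥ cost 53, so it is built.
Rancher 1: others sum to 40; max(0, 53 - 40) = 13.
Rancher 2: others sum to 41; max(0, 53 - 41) = 12.
Rancher 3: others sum to 50; max(0, 53 - 50) = 3.
Rancher 4: others sum to 55; max(0, 53 - 55) = 0.
Total collected = 13 + 12 + 3 + 0 = 28.

28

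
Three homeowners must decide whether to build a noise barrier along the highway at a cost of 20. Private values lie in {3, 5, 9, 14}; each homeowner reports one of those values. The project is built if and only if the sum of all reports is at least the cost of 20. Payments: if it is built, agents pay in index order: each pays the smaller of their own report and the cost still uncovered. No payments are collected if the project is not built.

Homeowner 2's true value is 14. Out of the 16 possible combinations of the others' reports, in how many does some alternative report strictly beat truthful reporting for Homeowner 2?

12

Others report (3, 9): truth gives 0; report 9 gives 5 > 0. Violating.
Others report (3, 14): truth gives 0; report 3 gives 11 > 0. Violating.
Others report (5, 9): truth gives 0; report 9 gives 5 > 0. Violating.
Others report (5, 14): truth gives 0; report 3 gives 11 > 0. Violating.
Others report (3, 3): truth gives 0; no alternative beats it.
Others report (3, 5): truth gives 0; no alternative beats it.
(Checking all 16 profiles: 12 have a profitable deviation, 4 do not.)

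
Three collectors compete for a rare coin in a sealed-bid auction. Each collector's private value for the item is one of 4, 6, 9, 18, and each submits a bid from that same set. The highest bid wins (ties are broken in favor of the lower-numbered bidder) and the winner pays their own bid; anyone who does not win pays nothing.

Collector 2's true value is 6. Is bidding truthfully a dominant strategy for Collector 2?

Check each profile of the others' bids and compare truth against every alternative bid.
Others bid (4, 4): truth gives 0, best alternative gives 0.
Others bid (4, 6): truth gives 0, best alternative gives 0.
Others bid (4, 9): truth gives 0, best alternative gives 0.
Others bid (4, 18): truth gives 0, best alternative gives 0.
Others bid (6, 4): truth gives 0, best alternative gives 0.
Others bid (6, 6): truth gives 0, best alternative gives 0.
(Remaining 10 profiles checked similarly; truth is weakly best in each.)
In every case the truthful bid is at least as good as any alternative, so it is a dominant strategy.

Yes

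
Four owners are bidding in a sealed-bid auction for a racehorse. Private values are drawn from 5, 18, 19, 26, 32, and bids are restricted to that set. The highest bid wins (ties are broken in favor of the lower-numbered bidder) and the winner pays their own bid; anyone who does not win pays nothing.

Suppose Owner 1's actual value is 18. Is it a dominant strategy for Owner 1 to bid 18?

No

Consider the case where Owner 2 bids 5, Owner 3 bids 5 and Owner 4 bids 5.
Truthful bid 18: wins, pays 18, utility 18 - 18 = 0.
Bid 5 instead: wins, pays 5, utility 18 - 5 = 13.
Since 13 > 0, bidding 5 is strictly better here, so truthful bidding is not dominant.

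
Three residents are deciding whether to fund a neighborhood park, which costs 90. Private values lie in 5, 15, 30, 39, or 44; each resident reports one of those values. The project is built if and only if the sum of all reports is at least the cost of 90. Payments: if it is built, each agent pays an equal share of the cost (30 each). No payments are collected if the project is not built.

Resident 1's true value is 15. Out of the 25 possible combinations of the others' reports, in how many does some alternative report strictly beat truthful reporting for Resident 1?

3

Others report (39, 39): truth gives -15; report 5 gives 0 > -15. Violating.
Others report (39, 44): truth gives -15; report 5 gives 0 > -15. Violating.
Others report (44, 39): truth gives -15; report 5 gives 0 > -15. Violating.
Others report (5, 5): truth gives 0; no alternative beats it.
Others report (5, 15): truth gives 0; no alternative beats it.
(Checking all 25 profiles: 3 have a profitable deviation, 22 do not.)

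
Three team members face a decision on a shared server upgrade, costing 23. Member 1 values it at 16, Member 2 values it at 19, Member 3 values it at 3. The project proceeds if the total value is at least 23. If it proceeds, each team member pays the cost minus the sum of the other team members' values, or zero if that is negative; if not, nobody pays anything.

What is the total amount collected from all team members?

5

Total value 38 ≥ cost 23, so it is built.
Member 1: others sum to 22; max(0, 23 - 22) = 1.
Member 2: others sum to 19; max(0, 23 - 19) = 4.
Member 3: others sum to 35; max(0, 23 - 35) = 0.
Total collected = 1 + 4 + 0 = 5.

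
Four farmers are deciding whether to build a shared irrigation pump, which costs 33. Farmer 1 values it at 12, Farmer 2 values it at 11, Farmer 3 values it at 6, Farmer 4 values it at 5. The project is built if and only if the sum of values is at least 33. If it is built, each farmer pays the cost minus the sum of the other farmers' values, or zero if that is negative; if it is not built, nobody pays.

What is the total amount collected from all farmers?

Total value 34 ≥ cost 33, so it is built.
Farmer 1: others sum to 22; max(0, 33 - 22) = 11.
Farmer 2: others sum to 23; max(0, 33 - 23) = 10.
Farmer 3: others sum to 28; max(0, 33 - 28) = 5.
Farmer 4: others sum to 29; max(0, 33 - 29) = 4.
Total collected = 11 + 10 + 5 + 4 = 30.

30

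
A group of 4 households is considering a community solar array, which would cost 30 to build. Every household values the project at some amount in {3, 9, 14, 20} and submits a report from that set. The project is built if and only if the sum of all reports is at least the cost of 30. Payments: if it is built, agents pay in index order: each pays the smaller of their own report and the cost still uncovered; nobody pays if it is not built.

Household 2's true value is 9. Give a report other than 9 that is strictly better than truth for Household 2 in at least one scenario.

3

Suppose Household 1 reports 3, Household 3 reports 9 and Household 4 reports 20.
Report 9: project built, pays 9, utility 9 - 9 = 0.
Report 3: project built, pays 3, utility 9 - 3 = 6.
So reporting 3 beats truth here (6 > 0).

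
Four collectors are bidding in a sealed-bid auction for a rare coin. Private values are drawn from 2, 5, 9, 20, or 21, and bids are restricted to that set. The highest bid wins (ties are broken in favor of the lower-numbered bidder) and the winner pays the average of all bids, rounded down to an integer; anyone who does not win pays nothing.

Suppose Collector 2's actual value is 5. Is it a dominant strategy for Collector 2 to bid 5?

Consider the case where Collector 1 bids 5, Collector 3 bids 2 and Collector 4 bids 2.
Truthful bid 5: loses, pays 0, utility 0.
Bid 9 instead: wins, pays 4, utility 5 - 4 = 1.
Since 1 > 0, bidding 9 is strictly better here, so truthful bidding is not dominant.

No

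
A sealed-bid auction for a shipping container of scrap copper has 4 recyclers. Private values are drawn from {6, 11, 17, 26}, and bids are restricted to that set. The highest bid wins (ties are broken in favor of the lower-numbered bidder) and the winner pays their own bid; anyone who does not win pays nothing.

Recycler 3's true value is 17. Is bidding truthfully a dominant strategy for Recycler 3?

Consider the case where Recycler 1 bids 6, Recycler 2 bids 6 and Recycler 4 bids 6.
Truthful bid 17: wins, pays 17, utility 17 - 17 = 0.
Bid 11 instead: wins, pays 11, utility 17 - 11 = 6.
Since 6 > 0, bidding 11 is strictly better here, so truthful bidding is not dominant.

No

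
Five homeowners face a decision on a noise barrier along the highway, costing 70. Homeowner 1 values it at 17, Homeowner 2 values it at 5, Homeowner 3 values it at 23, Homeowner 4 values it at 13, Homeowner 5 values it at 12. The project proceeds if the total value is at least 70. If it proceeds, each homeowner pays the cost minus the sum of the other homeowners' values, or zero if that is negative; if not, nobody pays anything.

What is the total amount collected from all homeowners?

Total value 70 ≥ cost 70, so it is built.
Homeowner 1: others sum to 53; max(0, 70 - 53) = 17.
Homeowner 2: others sum to 65; max(0, 70 - 65) = 5.
Homeowner 3: others sum to 47; max(0, 70 - 47) = 23.
Homeowner 4: others sum to 57; max(0, 70 - 57) = 13.
Homeowner 5: others sum to 58; max(0, 70 - 58) = 12.
Total collected = 17 + 5 + 23 + 13 + 12 = 70.

70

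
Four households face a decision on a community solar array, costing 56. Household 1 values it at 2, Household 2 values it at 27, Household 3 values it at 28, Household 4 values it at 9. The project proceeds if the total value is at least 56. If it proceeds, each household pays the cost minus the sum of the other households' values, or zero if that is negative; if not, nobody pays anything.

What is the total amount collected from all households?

Total value 66 ≥ cost 56, so it is built.
Household 1: others sum to 64; max(0, 56 - 64) = 0.
Household 2: others sum to 39; max(0, 56 - 39) = 17.
Household 3: others sum to 38; max(0, 56 - 38) = 18.
Household 4: others sum to 57; max(0, 56 - 57) = 0.
Total collected = 0 + 17 + 18 + 0 = 35.

35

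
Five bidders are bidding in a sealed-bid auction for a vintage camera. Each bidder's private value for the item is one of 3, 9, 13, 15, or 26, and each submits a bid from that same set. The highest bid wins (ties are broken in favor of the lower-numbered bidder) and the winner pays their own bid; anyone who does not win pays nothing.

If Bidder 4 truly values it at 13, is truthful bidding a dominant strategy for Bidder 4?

Consider the case where Bidder 1 bids 3, Bidder 2 bids 3, Bidder 3 bids 3 and Bidder 5 bids 3.
Truthful bid 13: wins, pays 13, utility 13 - 13 = 0.
Bid 9 instead: wins, pays 9, utility 13 - 9 = 4.
Since 4 > 0, bidding 9 is strictly better here, so truthful bidding is not dominant.

No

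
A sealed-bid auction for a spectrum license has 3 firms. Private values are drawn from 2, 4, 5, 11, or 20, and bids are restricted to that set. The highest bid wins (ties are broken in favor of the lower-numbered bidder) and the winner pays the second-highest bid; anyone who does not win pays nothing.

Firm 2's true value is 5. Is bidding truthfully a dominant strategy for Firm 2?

Yes

Check each profile of the others' bids and compare truth against every alternative bid.
Others bid (2, 2): truth gives 3, best alternative gives 3.
Others bid (2, 4): truth gives 1, best alternative gives 1.
Others bid (4, 2): truth gives 1, best alternative gives 1.
Others bid (4, 4): truth gives 1, best alternative gives 1.
Others bid (2, 5): truth gives 0, best alternative gives 0.
Others bid (2, 11): truth gives 0, best alternative gives 0.
(Remaining 19 profiles checked similarly; truth is weakly best in each.)
In every case the truthful bid is at least as good as any alternative, so it is a dominant strategy.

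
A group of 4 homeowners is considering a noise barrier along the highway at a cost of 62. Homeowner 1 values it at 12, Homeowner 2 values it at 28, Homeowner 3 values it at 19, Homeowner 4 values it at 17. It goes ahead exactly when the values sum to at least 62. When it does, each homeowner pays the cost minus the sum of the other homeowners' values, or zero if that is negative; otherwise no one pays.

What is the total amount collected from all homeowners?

22

Total value 76 ≥ cost 62, so it is built.
Homeowner 1: others sum to 64; max(0, 62 - 64) = 0.
Homeowner 2: others sum to 48; max(0, 62 - 48) = 14.
Homeowner 3: others sum to 57; max(0, 62 - 57) = 5.
Homeowner 4: others sum to 59; max(0, 62 - 59) = 3.
Total collected = 0 + 14 + 5 + 3 = 22.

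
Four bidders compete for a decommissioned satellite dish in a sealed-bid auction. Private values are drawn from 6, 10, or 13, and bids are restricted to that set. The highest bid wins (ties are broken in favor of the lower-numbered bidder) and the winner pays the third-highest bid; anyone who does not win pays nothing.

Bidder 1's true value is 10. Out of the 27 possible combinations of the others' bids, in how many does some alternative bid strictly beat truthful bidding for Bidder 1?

Others bid (6, 6, 13): truth gives 0; bid 13 gives 4 > 0. Violating.
Others bid (6, 13, 6): truth gives 0; bid 13 gives 4 > 0. Violating.
Others bid (13, 6, 6): truth gives 0; bid 13 gives 4 > 0. Violating.
Others bid (6, 6, 6): truth gives 4; no alternative beats it.
Others bid (6, 6, 10): truth gives 4; no alternative beats it.
(Checking all 27 profiles: 3 have a profitable deviation, 24 do not.)

3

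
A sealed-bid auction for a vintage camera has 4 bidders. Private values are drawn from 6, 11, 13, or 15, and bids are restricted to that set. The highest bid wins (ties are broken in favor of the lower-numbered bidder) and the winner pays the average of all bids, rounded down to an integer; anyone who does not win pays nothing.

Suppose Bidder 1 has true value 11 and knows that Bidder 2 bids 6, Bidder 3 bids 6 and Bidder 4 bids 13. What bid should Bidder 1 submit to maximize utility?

13

Bid 6: loses, pays 0, utility 0.
Bid 11: loses, pays 0, utility 0.
Bid 13: wins, pays 9, utility 11 - 9 = 2.
Bid 15: wins, pays 10, utility 11 - 10 = 1.
The best choice is 13 with utility 2.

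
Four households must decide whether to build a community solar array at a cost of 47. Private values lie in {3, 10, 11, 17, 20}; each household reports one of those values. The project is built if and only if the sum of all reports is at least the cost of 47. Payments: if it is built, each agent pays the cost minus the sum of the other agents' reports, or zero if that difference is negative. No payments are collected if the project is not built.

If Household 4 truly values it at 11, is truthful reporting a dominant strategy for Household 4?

Yes

Check each profile of the others' reports and compare truth against every alternative report.
Others report (10, 17, 20): truth gives 11, best alternative gives 11.
Others report (10, 20, 17): truth gives 11, best alternative gives 11.
Others report (10, 20, 20): truth gives 11, best alternative gives 11.
Others report (11, 17, 20): truth gives 11, best alternative gives 11.
Others report (11, 20, 17): truth gives 11, best alternative gives 11.
Others report (11, 20, 20): truth gives 11, best alternative gives 11.
(Remaining 119 profiles checked similarly; truth is weakly best in each.)
In every case the truthful report is at least as good as any alternative, so it is a dominant strategy.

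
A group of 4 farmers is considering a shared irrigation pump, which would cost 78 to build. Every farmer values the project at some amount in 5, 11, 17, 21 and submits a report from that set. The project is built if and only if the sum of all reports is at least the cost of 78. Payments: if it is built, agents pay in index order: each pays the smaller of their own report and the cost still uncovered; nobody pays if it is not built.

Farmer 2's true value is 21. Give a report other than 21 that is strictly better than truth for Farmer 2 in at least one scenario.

Suppose Farmer 1 reports 21, Farmer 3 reports 21 and Farmer 4 reports 21.
Report 21: project built, pays 21, utility 21 - 21 = 0.
Report 17: project built, pays 17, utility 21 - 17 = 4.
So reporting 17 beats truth here (4 > 0).

17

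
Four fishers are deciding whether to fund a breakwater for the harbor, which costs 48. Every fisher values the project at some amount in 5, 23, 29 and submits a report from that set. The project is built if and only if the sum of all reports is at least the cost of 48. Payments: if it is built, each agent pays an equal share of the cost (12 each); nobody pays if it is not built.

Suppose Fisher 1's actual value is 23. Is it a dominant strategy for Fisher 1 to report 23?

Check each profile of the others' reports and compare truth against every alternative report.
Others report (5, 5, 23): truth gives 11, best alternative gives 11.
Others report (5, 5, 29): truth gives 11, best alternative gives 11.
Others report (5, 23, 5): truth gives 11, best alternative gives 11.
Others report (5, 23, 23): truth gives 11, best alternative gives 11.
Others report (5, 23, 29): truth gives 11, best alternative gives 11.
Others report (5, 29, 5): truth gives 11, best alternative gives 11.
(Remaining 21 profiles checked similarly; truth is weakly best in each.)
In every case the truthful report is at least as good as any alternative, so it is a dominant strategy.

Yes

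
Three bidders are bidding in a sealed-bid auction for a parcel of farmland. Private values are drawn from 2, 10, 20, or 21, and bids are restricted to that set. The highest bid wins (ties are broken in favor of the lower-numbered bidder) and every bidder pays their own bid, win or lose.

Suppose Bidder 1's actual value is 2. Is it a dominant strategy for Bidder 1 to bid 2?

Yes

Check each profile of the others' bids and compare truth against every alternative bid.
Others bid (2, 2): truth gives 0, best alternative gives -8.
Others bid (2, 20): truth gives -2, best alternative gives -10.
Others bid (2, 21): truth gives -2, best alternative gives -10.
Others bid (10, 20): truth gives -2, best alternative gives -10.
Others bid (10, 21): truth gives -2, best alternative gives -10.
Others bid (20, 2): truth gives -2, best alternative gives -10.
(Remaining 10 profiles checked similarly; truth is weakly best in each.)
In every case the truthful bid is at least as good as any alternative, so it is a dominant strategy.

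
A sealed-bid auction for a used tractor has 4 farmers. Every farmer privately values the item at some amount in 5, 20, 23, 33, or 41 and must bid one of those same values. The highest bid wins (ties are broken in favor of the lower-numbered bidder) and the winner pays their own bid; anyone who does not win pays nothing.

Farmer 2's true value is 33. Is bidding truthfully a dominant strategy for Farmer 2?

Consider the case where Farmer 1 bids 5, Farmer 3 bids 5 and Farmer 4 bids 5.
Truthful bid 33: wins, pays 33, utility 33 - 33 = 0.
Bid 20 instead: wins, pays 20, utility 33 - 20 = 13.
Since 13 > 0, bidding 20 is strictly better here, so truthful bidding is not dominant.

No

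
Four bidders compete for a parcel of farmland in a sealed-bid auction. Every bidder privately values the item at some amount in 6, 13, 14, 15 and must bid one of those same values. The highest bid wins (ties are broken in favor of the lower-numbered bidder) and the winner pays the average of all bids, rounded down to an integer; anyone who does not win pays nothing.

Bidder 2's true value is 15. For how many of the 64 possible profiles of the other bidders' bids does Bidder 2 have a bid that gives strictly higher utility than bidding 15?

Others bid (6, 6, 6): truth gives 7; bid 13 gives 8 > 7. Violating.
Others bid (6, 6, 13): truth gives 5; bid 13 gives 6 > 5. Violating.
Others bid (6, 13, 6): truth gives 5; bid 13 gives 6 > 5. Violating.
Others bid (6, 13, 14): truth gives 3; bid 14 gives 4 > 3. Violating.
Others bid (6, 6, 14): truth gives 5; no alternative beats it.
Others bid (6, 6, 15): truth gives 5; no alternative beats it.
(Checking all 64 profiles: 9 have a profitable deviation, 55 do not.)

9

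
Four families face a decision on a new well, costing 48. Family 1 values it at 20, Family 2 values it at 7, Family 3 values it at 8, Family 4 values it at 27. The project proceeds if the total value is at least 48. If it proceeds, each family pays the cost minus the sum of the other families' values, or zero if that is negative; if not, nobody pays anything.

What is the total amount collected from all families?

19

Total value 62 ≥ cost 48, so it is built.
Family 1: others sum to 42; max(0, 48 - 42) = 6.
Family 2: others sum to 55; max(0, 48 - 55) = 0.
Family 3: others sum to 54; max(0, 48 - 54) = 0.
Family 4: others sum to 35; max(0, 48 - 35) = 13.
Total collected = 6 + 0 + 0 + 13 = 19.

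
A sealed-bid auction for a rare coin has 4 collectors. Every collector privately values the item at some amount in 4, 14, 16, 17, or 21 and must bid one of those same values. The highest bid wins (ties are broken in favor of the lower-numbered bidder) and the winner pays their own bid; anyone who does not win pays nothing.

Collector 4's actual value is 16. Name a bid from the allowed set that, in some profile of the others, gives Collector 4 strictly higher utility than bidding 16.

Suppose Collector 1 bids 4, Collector 2 bids 4 and Collector 3 bids 4.
Bid 16: wins, pays 16, utility 16 - 16 = 0.
Bid 14: wins, pays 14, utility 16 - 14 = 2.
So bidding 14 beats truth here (2 > 0).

14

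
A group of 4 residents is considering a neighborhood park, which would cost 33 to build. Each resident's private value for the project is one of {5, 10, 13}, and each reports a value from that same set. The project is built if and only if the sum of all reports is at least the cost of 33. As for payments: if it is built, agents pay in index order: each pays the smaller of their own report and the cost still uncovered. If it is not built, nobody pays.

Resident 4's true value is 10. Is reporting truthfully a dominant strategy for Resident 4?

Check each profile of the others' reports and compare truth against every alternative report.
Others report (10, 10, 13): truth gives 10, best alternative gives 10.
Others report (10, 13, 10): truth gives 10, best alternative gives 10.
Others report (10, 13, 13): truth gives 10, best alternative gives 10.
Others report (13, 10, 10): truth gives 10, best alternative gives 10.
Others report (13, 10, 13): truth gives 10, best alternative gives 10.
Others report (13, 13, 10): truth gives 10, best alternative gives 10.
(Remaining 21 profiles checked similarly; truth is weakly best in each.)
In every case the truthful report is at least as good as any alternative, so it is a dominant strategy.

Yes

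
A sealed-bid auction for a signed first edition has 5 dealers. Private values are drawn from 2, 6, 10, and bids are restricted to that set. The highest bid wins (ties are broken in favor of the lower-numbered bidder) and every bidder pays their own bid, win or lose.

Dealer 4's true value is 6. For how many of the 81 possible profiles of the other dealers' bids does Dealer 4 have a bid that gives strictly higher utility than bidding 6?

79

Others bid (2, 2, 2, 10): truth gives -6; bid 2 gives -2 > -6. Violating.
Others bid (2, 2, 6, 2): truth gives -6; bid 2 gives -2 > -6. Violating.
Others bid (2, 2, 6, 6): truth gives -6; bid 2 gives -2 > -6. Violating.
Others bid (2, 2, 6, 10): truth gives -6; bid 2 gives -2 > -6. Violating.
Others bid (2, 2, 2, 2): truth gives 0; no alternative beats it.
Others bid (2, 2, 2, 6): truth gives 0; no alternative beats it.
(Checking all 81 profiles: 79 have a profitable deviation, 2 do not.)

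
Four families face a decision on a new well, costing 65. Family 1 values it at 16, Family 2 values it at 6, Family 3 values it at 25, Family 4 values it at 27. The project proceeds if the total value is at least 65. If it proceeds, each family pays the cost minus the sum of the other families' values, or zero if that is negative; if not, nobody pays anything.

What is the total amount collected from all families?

Total value 74 ≥ cost 65, so it is built.
Family 1: others sum to 58; max(0, 65 - 58) = 7.
Family 2: others sum to 68; max(0, 65 - 68) = 0.
Family 3: others sum to 49; max(0, 65 - 49) = 16.
Family 4: others sum to 47; max(0, 65 - 47) = 18.
Total collected = 7 + 0 + 16 + 18 = 41.

41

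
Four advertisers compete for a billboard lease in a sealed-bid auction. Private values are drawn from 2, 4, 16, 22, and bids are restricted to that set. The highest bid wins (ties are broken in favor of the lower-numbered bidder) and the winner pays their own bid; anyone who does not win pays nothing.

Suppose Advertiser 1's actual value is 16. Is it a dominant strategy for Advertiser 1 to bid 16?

Consider the case where Advertiser 2 bids 2, Advertiser 3 bids 2 and Advertiser 4 bids 2.
Truthful bid 16: wins, pays 16, utility 16 - 16 = 0.
Bid 2 instead: wins, pays 2, utility 16 - 2 = 14.
Since 14 > 0, bidding 2 is strictly better here, so truthful bidding is not dominant.

No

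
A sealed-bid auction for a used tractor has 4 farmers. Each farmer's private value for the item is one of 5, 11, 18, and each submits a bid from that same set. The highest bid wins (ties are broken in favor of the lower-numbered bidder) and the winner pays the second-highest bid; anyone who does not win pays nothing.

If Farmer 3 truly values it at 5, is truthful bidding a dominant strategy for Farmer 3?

Yes

Check each profile of the others' bids and compare truth against every alternative bid.
Others bid (5, 5, 11): truth gives 0, best alternative gives -6.
Others bid (5, 5, 5): truth gives 0, best alternative gives 0.
Others bid (5, 5, 18): truth gives 0, best alternative gives 0.
Others bid (5, 11, 5): truth gives 0, best alternative gives 0.
Others bid (5, 11, 11): truth gives 0, best alternative gives 0.
Others bid (5, 11, 18): truth gives 0, best alternative gives 0.
(Remaining 21 profiles checked similarly; truth is weakly best in each.)
In every case the truthful bid is at least as good as any alternative, so it is a dominant strategy.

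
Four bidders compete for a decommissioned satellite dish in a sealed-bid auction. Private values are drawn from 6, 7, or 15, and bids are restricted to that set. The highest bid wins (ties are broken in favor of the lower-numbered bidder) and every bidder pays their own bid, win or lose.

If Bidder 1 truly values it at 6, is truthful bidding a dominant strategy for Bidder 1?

Consider the case where Bidder 2 bids 6, Bidder 3 bids 6 and Bidder 4 bids 7.
Truthful bid 6: loses but pays 6, utility -6.
Bid 7 instead: wins, pays 7, utility 6 - 7 = -1.
Since -1 > -6, bidding 7 is strictly better here, so truthful bidding is not dominant.

No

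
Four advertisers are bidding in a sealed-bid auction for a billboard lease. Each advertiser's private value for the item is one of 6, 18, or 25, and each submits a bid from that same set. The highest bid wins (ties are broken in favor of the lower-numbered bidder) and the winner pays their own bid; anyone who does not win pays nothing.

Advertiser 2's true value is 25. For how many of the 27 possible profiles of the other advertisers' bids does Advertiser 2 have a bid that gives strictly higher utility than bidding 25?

4

Others bid (6, 6, 6): truth gives 0; bid 18 gives 7 > 0. Violating.
Others bid (6, 6, 18): truth gives 0; bid 18 gives 7 > 0. Violating.
Others bid (6, 18, 6): truth gives 0; bid 18 gives 7 > 0. Violating.
Others bid (6, 18, 18): truth gives 0; bid 18 gives 7 > 0. Violating.
Others bid (6, 6, 25): truth gives 0; no alternative beats it.
Others bid (6, 18, 25): truth gives 0; no alternative beats it.
(Checking all 27 profiles: 4 have a profitable deviation, 23 do not.)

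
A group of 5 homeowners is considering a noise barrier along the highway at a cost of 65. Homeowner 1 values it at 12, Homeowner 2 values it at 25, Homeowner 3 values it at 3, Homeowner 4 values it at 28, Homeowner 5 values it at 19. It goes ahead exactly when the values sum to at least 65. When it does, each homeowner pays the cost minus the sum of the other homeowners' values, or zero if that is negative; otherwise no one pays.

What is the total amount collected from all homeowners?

9

Total value 87 ≥ cost 65, so it is built.
Homeowner 1: others sum to 75; max(0, 65 - 75) = 0.
Homeowner 2: others sum to 62; max(0, 65 - 62) = 3.
Homeowner 3: others sum to 84; max(0, 65 - 84) = 0.
Homeowner 4: others sum to 59; max(0, 65 - 59) = 6.
Homeowner 5: others sum to 68; max(0, 65 - 68) = 0.
Total collected = 0 + 3 + 0 + 6 + 0 = 9.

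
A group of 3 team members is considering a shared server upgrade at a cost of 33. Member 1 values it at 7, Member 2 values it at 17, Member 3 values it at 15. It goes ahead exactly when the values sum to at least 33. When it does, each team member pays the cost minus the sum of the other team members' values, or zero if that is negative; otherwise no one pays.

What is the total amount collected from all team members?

Total value 39 ≥ cost 33, so it is built.
Member 1: others sum to 32; max(0, 33 - 32) = 1.
Member 2: others sum to 22; max(0, 33 - 22) = 11.
Member 3: others sum to 24; max(0, 33 - 24) = 9.
Total collected = 1 + 11 + 9 = 21.

21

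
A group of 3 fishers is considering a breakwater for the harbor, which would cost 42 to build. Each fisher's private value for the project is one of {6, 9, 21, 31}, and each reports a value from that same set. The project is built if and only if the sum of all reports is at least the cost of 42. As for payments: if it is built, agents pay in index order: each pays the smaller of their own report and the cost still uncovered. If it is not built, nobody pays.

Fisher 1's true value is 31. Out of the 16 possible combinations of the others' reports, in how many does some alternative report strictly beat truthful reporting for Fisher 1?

12

Others report (6, 21): truth gives 0; report 21 gives 10 > 0. Violating.
Others report (6, 31): truth gives 0; report 6 gives 25 > 0. Violating.
Others report (9, 21): truth gives 0; report 21 gives 10 > 0. Violating.
Others report (9, 31): truth gives 0; report 6 gives 25 > 0. Violating.
Others report (6, 6): truth gives 0; no alternative beats it.
Others report (6, 9): truth gives 0; no alternative beats it.
(Checking all 16 profiles: 12 have a profitable deviation, 4 do not.)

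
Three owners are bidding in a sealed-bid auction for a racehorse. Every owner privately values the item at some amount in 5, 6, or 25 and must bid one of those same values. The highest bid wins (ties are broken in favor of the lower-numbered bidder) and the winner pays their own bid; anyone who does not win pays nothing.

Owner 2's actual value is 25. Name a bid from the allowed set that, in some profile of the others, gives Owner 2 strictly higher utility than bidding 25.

Suppose Owner 1 bids 5 and Owner 3 bids 5.
Bid 25: wins, pays 25, utility 25 - 25 = 0.
Bid 6: wins, pays 6, utility 25 - 6 = 19.
So bidding 6 beats truth here (19 > 0).

6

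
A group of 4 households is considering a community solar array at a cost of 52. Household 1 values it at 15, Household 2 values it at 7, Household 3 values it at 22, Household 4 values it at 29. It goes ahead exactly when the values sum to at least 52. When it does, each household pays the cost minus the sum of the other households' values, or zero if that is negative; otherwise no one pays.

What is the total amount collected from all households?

Total value 73 ≥ cost 52, so it is built.
Household 1: others sum to 58; max(0, 52 - 58) = 0.
Household 2: others sum to 66; max(0, 52 - 66) = 0.
Household 3: others sum to 51; max(0, 52 - 51) = 1.
Household 4: others sum to 44; max(0, 52 - 44) = 8.
Total collected = 0 + 0 + 1 + 8 = 9.

9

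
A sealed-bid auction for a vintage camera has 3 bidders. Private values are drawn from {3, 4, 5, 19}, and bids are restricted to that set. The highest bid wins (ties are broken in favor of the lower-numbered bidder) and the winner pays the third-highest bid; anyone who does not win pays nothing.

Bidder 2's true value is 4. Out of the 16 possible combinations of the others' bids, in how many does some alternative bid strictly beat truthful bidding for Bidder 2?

Others bid (3, 5): truth gives 0; bid 5 gives 1 > 0. Violating.
Others bid (3, 19): truth gives 0; bid 19 gives 1 > 0. Violating.
Others bid (4, 3): truth gives 0; bid 5 gives 1 > 0. Violating.
Others bid (5, 3): truth gives 0; bid 19 gives 1 > 0. Violating.
Others bid (3, 3): truth gives 1; no alternative beats it.
Others bid (3, 4): truth gives 1; no alternative beats it.
(Checking all 16 profiles: 4 have a profitable deviation, 12 do not.)

4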